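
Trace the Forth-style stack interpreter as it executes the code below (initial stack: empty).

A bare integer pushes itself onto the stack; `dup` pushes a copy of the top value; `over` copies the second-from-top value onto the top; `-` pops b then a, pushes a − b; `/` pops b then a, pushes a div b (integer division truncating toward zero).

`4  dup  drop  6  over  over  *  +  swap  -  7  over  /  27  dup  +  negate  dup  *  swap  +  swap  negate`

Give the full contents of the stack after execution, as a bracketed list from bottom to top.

[2916, -26]

4       [4]
dup     [4, 4]
drop    [4]
6       [4, 6]
over    [4, 6, 4]
over    [4, 6, 4, 6]
*       [4, 6, 24]
+       [4, 30]
swap    [30, 4]
-       [26]
7       [26, 7]
over    [26, 7, 26]
/       [26, 0]
27      [26, 0, 27]
dup     [26, 0, 27, 27]
+       [26, 0, 54]
negate  [26, 0, -54]
dup     [26, 0, -54, -54]
*       [26, 0, 2916]
swap    [26, 2916, 0]
+       [26, 2916]
swap    [2916, 26]
negate  [2916, -26]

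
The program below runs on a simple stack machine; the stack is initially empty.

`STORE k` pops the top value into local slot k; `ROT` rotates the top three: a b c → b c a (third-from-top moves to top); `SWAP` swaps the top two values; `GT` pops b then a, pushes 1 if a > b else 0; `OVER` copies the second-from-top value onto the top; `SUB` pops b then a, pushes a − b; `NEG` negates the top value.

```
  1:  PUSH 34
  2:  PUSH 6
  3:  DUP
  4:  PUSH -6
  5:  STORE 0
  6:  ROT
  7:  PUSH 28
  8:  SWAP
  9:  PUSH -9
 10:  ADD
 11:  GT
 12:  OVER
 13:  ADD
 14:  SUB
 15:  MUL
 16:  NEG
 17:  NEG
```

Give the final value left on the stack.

-6

PUSH 34 : [34]
PUSH 6  : [34, 6]
DUP     : [34, 6, 6]
PUSH -6 : [34, 6, 6, -6]
STORE 0 : [34, 6, 6]
ROT     : [6, 6, 34]
PUSH 28 : [6, 6, 34, 28]
SWAP    : [6, 6, 28, 34]
PUSH -9 : [6, 6, 28, 34, -9]
ADD     : [6, 6, 28, 25]
GT      : [6, 6, 1]
OVER    : [6, 6, 1, 6]
ADD     : [6, 6, 7]
SUB     : [6, -1]
MUL     : [-6]
NEG     : [6]
NEG     : [-6]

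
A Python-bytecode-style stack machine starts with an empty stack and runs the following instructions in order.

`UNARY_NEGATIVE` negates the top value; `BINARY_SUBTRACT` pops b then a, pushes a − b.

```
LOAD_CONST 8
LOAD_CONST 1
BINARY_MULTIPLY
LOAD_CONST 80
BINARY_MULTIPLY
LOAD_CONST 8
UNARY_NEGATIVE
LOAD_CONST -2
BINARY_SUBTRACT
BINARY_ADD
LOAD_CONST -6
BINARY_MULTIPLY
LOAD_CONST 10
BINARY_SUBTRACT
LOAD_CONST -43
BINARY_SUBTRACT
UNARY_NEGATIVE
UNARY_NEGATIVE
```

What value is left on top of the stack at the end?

LOAD_CONST 8    : 8
LOAD_CONST 1    : 8 1
BINARY_MULTIPLY : 8
LOAD_CONST 80   : 8 80
BINARY_MULTIPLY : 640
LOAD_CONST 8    : 640 8
UNARY_NEGATIVE  : 640 -8
LOAD_CONST -2   : 640 -8 -2
BINARY_SUBTRACT : 640 -6
BINARY_ADD      : 634
LOAD_CONST -6   : 634 -6
BINARY_MULTIPLY : -3804
LOAD_CONST 10   : -3804 10
BINARY_SUBTRACT : -3814
LOAD_CONST -43  : -3814 -43
BINARY_SUBTRACT : -3771
UNARY_NEGATIVE  : 3771
UNARY_NEGATIVE  : -3771

-3771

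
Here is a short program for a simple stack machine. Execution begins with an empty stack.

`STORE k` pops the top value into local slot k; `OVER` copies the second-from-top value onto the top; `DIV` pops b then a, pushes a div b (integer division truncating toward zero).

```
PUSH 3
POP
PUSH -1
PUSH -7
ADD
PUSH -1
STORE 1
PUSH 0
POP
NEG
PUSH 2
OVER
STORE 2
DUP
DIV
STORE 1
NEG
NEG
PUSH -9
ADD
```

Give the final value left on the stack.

-1

PUSH 3  -> [3]
POP     -> []
PUSH -1 -> [-1]
PUSH -7 -> [-1, -7]
ADD     -> [-8]
PUSH -1 -> [-8, -1]
STORE 1 -> [-8]
PUSH 0  -> [-8, 0]
POP     -> [-8]
NEG     -> [8]
PUSH 2  -> [8, 2]
OVER    -> [8, 2, 8]
STORE 2 -> [8, 2]
DUP     -> [8, 2, 2]
DIV     -> [8, 1]
STORE 1 -> [8]
NEG     -> [-8]
NEG     -> [8]
PUSH -9 -> [8, -9]
ADD     -> [-1]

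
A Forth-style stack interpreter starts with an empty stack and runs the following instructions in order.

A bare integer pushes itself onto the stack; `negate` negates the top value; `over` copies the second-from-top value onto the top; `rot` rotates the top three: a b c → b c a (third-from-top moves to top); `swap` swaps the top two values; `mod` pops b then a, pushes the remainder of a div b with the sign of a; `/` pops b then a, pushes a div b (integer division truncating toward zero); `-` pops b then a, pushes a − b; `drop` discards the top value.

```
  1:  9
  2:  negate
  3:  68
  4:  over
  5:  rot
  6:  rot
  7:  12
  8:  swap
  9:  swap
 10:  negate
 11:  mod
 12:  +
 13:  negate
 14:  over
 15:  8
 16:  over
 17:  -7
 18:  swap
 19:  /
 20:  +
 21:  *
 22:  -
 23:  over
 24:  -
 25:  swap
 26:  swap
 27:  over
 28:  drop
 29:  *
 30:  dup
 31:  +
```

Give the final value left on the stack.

-1476

9      : 9
negate : -9
68     : -9 68
over   : -9 68 -9
rot    : 68 -9 -9
rot    : -9 -9 68
12     : -9 -9 68 12
swap   : -9 -9 12 68
swap   : -9 -9 68 12
negate : -9 -9 68 -12
mod    : -9 -9 8
+      : -9 -1
negate : -9 1
over   : -9 1 -9
8      : -9 1 -9 8
over   : -9 1 -9 8 -9
-7     : -9 1 -9 8 -9 -7
swap   : -9 1 -9 8 -7 -9
/      : -9 1 -9 8 0
+      : -9 1 -9 8
*      : -9 1 -72
-      : -9 73
over   : -9 73 -9
-      : -9 82
swap   : 82 -9
swap   : -9 82
over   : -9 82 -9
drop   : -9 82
*      : -738
dup    : -738 -738
+      : -1476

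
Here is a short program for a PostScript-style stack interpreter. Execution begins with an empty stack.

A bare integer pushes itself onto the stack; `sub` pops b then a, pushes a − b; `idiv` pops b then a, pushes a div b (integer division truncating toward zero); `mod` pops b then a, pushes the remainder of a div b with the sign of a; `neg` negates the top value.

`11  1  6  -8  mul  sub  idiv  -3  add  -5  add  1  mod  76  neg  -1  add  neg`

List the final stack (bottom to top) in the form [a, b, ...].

[0, 77]

11    11
1     11 1
6     11 1 6
-8    11 1 6 -8
mul   11 1 -48
sub   11 49
idiv  0
-3    0 -3
add   -3
-5    -3 -5
add   -8
1     -8 1
mod   0
76    0 76
neg   0 -76
-1    0 -76 -1
add   0 -77
neg   0 77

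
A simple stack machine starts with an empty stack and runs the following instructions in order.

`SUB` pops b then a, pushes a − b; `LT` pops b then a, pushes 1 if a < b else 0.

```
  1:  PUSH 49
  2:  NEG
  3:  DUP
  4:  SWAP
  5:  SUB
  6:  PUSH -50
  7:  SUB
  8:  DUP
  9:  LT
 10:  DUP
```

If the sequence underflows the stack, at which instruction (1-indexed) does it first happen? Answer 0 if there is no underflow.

PUSH 49  : 49
NEG      : -49
DUP      : -49 -49
SWAP     : -49 -49
SUB      : 0
PUSH -50 : 0 -50
SUB      : 50
DUP      : 50 50
LT       : 0
DUP      : 0 0

0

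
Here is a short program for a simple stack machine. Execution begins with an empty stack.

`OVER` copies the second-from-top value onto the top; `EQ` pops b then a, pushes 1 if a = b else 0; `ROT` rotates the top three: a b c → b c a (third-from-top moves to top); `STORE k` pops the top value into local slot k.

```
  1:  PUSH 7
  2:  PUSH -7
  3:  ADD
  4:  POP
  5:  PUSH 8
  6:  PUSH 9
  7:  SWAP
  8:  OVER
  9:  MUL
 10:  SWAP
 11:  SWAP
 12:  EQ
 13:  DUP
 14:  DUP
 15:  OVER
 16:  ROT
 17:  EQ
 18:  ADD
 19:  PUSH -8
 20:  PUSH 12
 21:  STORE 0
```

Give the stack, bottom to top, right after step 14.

[0, 0, 0]

PUSH 7  → [7]
PUSH -7 → [7, -7]
ADD     → [0]
POP     → []
PUSH 8  → [8]
PUSH 9  → [8, 9]
SWAP    → [9, 8]
OVER    → [9, 8, 9]
MUL     → [9, 72]
SWAP    → [72, 9]
SWAP    → [9, 72]
EQ      → [0]
DUP     → [0, 0]
DUP     → [0, 0, 0]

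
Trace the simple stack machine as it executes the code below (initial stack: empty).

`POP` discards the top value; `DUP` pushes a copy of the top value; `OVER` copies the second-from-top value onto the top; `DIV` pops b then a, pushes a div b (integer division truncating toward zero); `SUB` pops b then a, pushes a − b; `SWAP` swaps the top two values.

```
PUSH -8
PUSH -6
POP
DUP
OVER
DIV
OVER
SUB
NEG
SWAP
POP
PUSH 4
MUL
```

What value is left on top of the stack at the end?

PUSH -8  [-8]
PUSH -6  [-8, -6]
POP      [-8]
DUP      [-8, -8]
OVER     [-8, -8, -8]
DIV      [-8, 1]
OVER     [-8, 1, -8]
SUB      [-8, 9]
NEG      [-8, -9]
SWAP     [-9, -8]
POP      [-9]
PUSH 4   [-9, 4]
MUL      [-36]

-36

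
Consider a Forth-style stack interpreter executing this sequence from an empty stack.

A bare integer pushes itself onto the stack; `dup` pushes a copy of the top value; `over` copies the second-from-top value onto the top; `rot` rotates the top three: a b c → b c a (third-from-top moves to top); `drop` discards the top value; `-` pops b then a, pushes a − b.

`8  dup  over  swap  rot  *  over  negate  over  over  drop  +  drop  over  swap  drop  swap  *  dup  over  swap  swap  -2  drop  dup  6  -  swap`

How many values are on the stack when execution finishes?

8       8
dup     8 8
over    8 8 8
swap    8 8 8
rot     8 8 8
*       8 64
over    8 64 8
negate  8 64 -8
over    8 64 -8 64
over    8 64 -8 64 -8
drop    8 64 -8 64
+       8 64 56
drop    8 64
over    8 64 8
swap    8 8 64
drop    8 8
swap    8 8
*       64
dup     64 64
over    64 64 64
swap    64 64 64
swap    64 64 64
-2      64 64 64 -2
drop    64 64 64
dup     64 64 64 64
6       64 64 64 64 6
-       64 64 64 58
swap    64 64 58 64

4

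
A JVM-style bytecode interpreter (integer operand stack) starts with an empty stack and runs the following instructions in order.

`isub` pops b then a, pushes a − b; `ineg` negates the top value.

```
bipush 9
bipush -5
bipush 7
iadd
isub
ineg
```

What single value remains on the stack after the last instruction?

bipush 9  → [9]
bipush -5 → [9, -5]
bipush 7  → [9, -5, 7]
iadd      → [9, 2]
isub      → [7]
ineg      → [-7]

-7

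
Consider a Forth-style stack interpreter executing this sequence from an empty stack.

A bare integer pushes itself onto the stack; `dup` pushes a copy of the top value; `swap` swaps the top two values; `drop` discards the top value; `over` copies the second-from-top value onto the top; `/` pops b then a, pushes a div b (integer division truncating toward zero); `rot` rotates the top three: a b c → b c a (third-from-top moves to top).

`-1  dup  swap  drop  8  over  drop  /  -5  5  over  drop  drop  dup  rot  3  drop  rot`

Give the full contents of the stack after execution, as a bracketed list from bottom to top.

[-5, 0, -5]

-1   → -1
dup  → -1 -1
swap → -1 -1
drop → -1
8    → -1 8
over → -1 8 -1
drop → -1 8
/    → 0
-5   → 0 -5
5    → 0 -5 5
over → 0 -5 5 -5
drop → 0 -5 5
drop → 0 -5
dup  → 0 -5 -5
rot  → -5 -5 0
3    → -5 -5 0 3
drop → -5 -5 0
rot  → -5 0 -5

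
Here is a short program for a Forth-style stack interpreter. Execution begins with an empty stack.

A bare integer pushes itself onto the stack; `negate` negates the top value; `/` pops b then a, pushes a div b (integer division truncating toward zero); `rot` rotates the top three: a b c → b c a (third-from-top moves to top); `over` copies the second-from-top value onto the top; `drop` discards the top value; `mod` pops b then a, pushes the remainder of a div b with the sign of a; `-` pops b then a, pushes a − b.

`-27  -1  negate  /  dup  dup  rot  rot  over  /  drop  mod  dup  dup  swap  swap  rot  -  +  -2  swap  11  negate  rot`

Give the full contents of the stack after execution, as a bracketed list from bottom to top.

-27    -> [-27]
-1     -> [-27, -1]
negate -> [-27, 1]
/      -> [-27]
dup    -> [-27, -27]
dup    -> [-27, -27, -27]
rot    -> [-27, -27, -27]
rot    -> [-27, -27, -27]
over   -> [-27, -27, -27, -27]
/      -> [-27, -27, 1]
drop   -> [-27, -27]
mod    -> [0]
dup    -> [0, 0]
dup    -> [0, 0, 0]
swap   -> [0, 0, 0]
swap   -> [0, 0, 0]
rot    -> [0, 0, 0]
-      -> [0, 0]
+      -> [0]
-2     -> [0, -2]
swap   -> [-2, 0]
11     -> [-2, 0, 11]
negate -> [-2, 0, -11]
rot    -> [0, -11, -2]

[0, -11, -2]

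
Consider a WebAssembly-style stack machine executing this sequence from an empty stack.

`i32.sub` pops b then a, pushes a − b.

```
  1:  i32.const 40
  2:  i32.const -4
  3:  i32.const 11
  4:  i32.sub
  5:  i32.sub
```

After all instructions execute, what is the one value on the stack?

i32.const 40 -> 40
i32.const -4 -> 40 -4
i32.const 11 -> 40 -4 11
i32.sub      -> 40 -15
i32.sub      -> 55

55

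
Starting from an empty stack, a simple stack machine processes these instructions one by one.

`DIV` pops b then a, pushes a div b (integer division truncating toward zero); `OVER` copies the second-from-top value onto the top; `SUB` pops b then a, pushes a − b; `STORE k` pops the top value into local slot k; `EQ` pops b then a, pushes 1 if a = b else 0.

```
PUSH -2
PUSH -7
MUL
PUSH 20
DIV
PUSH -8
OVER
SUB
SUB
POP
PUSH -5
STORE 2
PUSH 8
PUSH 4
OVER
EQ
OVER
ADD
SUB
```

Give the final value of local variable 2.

-5

PUSH -2  [-2]
PUSH -7  [-2, -7]
MUL      [14]
PUSH 20  [14, 20]
DIV      [0]
PUSH -8  [0, -8]
OVER     [0, -8, 0]
SUB      [0, -8]
SUB      [8]
POP      []
PUSH -5  [-5]
STORE 2  []
PUSH 8   [8]
PUSH 4   [8, 4]
OVER     [8, 4, 8]
EQ       [8, 0]
OVER     [8, 0, 8]
ADD      [8, 8]
SUB      [0]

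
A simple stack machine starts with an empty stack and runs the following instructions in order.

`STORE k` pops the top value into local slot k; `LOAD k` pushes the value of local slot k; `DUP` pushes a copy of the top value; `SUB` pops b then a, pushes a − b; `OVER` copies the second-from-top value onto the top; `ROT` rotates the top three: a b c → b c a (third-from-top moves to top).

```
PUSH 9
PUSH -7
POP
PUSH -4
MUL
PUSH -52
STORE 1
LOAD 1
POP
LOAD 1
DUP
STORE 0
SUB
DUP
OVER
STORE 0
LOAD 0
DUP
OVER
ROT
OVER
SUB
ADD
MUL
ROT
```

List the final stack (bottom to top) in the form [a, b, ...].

PUSH 9   → [9]
PUSH -7  → [9, -7]
POP      → [9]
PUSH -4  → [9, -4]
MUL      → [-36]
PUSH -52 → [-36, -52]
STORE 1  → [-36]
LOAD 1   → [-36, -52]
POP      → [-36]
LOAD 1   → [-36, -52]
DUP      → [-36, -52, -52]
STORE 0  → [-36, -52]
SUB      → [16]
DUP      → [16, 16]
OVER     → [16, 16, 16]
STORE 0  → [16, 16]
LOAD 0   → [16, 16, 16]
DUP      → [16, 16, 16, 16]
OVER     → [16, 16, 16, 16, 16]
ROT      → [16, 16, 16, 16, 16]
OVER     → [16, 16, 16, 16, 16, 16]
SUB      → [16, 16, 16, 16, 0]
ADD      → [16, 16, 16, 16]
MUL      → [16, 16, 256]
ROT      → [16, 256, 16]

[16, 256, 16]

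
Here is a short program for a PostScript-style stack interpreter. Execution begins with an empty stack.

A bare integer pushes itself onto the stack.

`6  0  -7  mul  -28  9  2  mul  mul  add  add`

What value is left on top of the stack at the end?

6    6
0    6 0
-7   6 0 -7
mul  6 0
-28  6 0 -28
9    6 0 -28 9
2    6 0 -28 9 2
mul  6 0 -28 18
mul  6 0 -504
add  6 -504
add  -498

-498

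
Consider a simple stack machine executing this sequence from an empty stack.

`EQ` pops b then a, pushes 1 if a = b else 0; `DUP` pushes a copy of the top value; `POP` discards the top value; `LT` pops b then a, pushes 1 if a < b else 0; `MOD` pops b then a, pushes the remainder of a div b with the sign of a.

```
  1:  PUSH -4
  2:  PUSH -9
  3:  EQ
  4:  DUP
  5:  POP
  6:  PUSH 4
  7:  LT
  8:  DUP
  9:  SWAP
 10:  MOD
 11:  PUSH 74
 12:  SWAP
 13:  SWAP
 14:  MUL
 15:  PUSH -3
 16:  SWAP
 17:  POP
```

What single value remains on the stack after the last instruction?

-3

PUSH -4  -4
PUSH -9  -4 -9
EQ       0
DUP      0 0
POP      0
PUSH 4   0 4
LT       1
DUP      1 1
SWAP     1 1
MOD      0
PUSH 74  0 74
SWAP     74 0
SWAP     0 74
MUL      0
PUSH -3  0 -3
SWAP     -3 0
POP      -3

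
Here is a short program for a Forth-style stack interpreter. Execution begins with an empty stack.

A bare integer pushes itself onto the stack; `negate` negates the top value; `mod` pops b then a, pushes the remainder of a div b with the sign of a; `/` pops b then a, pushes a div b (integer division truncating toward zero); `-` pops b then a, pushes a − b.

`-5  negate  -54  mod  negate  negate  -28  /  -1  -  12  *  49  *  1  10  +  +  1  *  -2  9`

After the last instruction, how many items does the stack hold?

-5      [-5]
negate  [5]
-54     [5, -54]
mod     [5]
negate  [-5]
negate  [5]
-28     [5, -28]
/       [0]
-1      [0, -1]
-       [1]
12      [1, 12]
*       [12]
49      [12, 49]
*       [588]
1       [588, 1]
10      [588, 1, 10]
+       [588, 11]
+       [599]
1       [599, 1]
*       [599]
-2      [599, -2]
9       [599, -2, 9]

3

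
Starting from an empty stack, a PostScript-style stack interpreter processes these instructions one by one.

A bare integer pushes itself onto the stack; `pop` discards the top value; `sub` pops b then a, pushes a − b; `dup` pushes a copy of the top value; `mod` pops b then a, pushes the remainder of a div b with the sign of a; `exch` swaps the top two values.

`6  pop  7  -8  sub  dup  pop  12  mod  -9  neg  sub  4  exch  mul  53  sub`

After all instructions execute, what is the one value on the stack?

-77

6     [6]
pop   []
7     [7]
-8    [7, -8]
sub   [15]
dup   [15, 15]
pop   [15]
12    [15, 12]
mod   [3]
-9    [3, -9]
neg   [3, 9]
sub   [-6]
4     [-6, 4]
exch  [4, -6]
mul   [-24]
53    [-24, 53]
sub   [-77]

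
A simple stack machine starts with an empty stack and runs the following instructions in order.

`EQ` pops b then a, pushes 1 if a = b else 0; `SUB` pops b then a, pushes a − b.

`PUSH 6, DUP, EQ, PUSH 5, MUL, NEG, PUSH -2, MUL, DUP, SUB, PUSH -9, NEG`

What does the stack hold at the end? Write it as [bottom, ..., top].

PUSH 6   [6]
DUP      [6, 6]
EQ       [1]
PUSH 5   [1, 5]
MUL      [5]
NEG      [-5]
PUSH -2  [-5, -2]
MUL      [10]
DUP      [10, 10]
SUB      [0]
PUSH -9  [0, -9]
NEG      [0, 9]

[0, 9]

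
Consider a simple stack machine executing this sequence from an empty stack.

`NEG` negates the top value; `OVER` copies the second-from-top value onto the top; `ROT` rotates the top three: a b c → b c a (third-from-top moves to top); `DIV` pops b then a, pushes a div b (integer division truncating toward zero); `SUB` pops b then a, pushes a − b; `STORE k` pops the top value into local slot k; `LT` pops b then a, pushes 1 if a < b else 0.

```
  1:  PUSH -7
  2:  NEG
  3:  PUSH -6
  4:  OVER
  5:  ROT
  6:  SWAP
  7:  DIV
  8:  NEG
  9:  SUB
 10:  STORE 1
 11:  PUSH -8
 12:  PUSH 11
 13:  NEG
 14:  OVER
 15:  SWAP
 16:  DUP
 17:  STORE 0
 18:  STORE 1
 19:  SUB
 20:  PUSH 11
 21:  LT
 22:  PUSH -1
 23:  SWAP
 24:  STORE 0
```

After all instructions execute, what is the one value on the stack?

-1

PUSH -7  -7
NEG      7
PUSH -6  7 -6
OVER     7 -6 7
ROT      -6 7 7
SWAP     -6 7 7
DIV      -6 1
NEG      -6 -1
SUB      -5
STORE 1  (empty)
PUSH -8  -8
PUSH 11  -8 11
NEG      -8 -11
OVER     -8 -11 -8
SWAP     -8 -8 -11
DUP      -8 -8 -11 -11
STORE 0  -8 -8 -11
STORE 1  -8 -8
SUB      0
PUSH 11  0 11
LT       1
PUSH -1  1 -1
SWAP     -1 1
STORE 0  -1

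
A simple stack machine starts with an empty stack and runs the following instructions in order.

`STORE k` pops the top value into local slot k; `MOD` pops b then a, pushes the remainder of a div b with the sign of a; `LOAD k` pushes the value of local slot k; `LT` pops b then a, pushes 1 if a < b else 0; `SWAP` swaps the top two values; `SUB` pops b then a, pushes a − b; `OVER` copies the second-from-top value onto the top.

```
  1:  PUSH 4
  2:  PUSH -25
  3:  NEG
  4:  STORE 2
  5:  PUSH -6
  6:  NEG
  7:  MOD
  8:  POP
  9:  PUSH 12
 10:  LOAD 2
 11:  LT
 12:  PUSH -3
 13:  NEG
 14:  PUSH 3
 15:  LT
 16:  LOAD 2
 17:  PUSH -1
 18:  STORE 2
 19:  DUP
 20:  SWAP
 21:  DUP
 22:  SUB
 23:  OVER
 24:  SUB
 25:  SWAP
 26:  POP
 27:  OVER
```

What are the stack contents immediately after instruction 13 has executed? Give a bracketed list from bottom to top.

PUSH 4    4
PUSH -25  4 -25
NEG       4 25
STORE 2   4
PUSH -6   4 -6
NEG       4 6
MOD       4
POP       (empty)
PUSH 12   12
LOAD 2    12 25
LT        1
PUSH -3   1 -3
NEG       1 3

[1, 3]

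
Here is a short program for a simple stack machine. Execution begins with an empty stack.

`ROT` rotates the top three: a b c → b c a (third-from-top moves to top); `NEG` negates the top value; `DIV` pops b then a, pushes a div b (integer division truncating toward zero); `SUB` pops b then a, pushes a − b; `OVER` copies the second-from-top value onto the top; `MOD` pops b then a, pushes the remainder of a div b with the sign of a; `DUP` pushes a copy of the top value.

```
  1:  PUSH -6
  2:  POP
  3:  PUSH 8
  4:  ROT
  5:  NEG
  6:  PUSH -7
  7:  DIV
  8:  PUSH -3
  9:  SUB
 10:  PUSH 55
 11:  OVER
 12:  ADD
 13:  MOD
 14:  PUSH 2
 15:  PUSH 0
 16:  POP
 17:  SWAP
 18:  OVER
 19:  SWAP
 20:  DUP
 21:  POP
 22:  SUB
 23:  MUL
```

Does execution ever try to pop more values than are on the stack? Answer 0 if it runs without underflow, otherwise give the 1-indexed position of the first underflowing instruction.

PUSH -6  [-6]
POP      []
PUSH 8   [8]
ROT  — needs 3 operands, stack has 1 → underflow

4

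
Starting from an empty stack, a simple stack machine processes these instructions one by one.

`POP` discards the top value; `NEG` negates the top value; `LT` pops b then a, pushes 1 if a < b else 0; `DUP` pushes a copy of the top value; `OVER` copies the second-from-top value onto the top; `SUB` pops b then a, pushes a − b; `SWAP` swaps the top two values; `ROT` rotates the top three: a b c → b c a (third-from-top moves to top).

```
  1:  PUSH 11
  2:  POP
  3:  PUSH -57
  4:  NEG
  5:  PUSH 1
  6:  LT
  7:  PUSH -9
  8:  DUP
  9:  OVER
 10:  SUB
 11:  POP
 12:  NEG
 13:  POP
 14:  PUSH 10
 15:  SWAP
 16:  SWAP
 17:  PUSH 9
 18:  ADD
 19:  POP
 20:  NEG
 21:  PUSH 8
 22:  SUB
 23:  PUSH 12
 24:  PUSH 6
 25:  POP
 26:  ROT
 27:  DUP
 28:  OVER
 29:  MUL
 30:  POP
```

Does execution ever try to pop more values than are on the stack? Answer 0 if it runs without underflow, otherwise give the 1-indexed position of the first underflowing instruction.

26

PUSH 11  → 11
POP      → (empty)
PUSH -57 → -57
NEG      → 57
PUSH 1   → 57 1
LT       → 0
PUSH -9  → 0 -9
DUP      → 0 -9 -9
OVER     → 0 -9 -9 -9
SUB      → 0 -9 0
POP      → 0 -9
NEG      → 0 9
POP      → 0
PUSH 10  → 0 10
SWAP     → 10 0
SWAP     → 0 10
PUSH 9   → 0 10 9
ADD      → 0 19
POP      → 0
NEG      → 0
PUSH 8   → 0 8
SUB      → -8
PUSH 12  → -8 12
PUSH 6   → -8 12 6
POP      → -8 12
ROT  — needs 3 operands, stack has 2 → underflow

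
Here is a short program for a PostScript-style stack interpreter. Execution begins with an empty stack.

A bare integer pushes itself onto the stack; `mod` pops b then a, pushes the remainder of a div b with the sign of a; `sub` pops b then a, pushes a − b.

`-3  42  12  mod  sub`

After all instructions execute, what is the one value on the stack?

-3  : -3
42  : -3 42
12  : -3 42 12
mod : -3 6
sub : -9

-9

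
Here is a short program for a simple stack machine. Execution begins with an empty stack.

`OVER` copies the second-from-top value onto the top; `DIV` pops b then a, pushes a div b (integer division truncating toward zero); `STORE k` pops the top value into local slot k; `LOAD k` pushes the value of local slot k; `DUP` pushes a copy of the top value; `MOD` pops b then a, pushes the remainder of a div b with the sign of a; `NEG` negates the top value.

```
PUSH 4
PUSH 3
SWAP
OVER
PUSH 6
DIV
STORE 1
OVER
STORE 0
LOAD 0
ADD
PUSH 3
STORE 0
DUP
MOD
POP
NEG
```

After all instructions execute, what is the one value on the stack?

-3

PUSH 4  : [4]
PUSH 3  : [4, 3]
SWAP    : [3, 4]
OVER    : [3, 4, 3]
PUSH 6  : [3, 4, 3, 6]
DIV     : [3, 4, 0]
STORE 1 : [3, 4]
OVER    : [3, 4, 3]
STORE 0 : [3, 4]
LOAD 0  : [3, 4, 3]
ADD     : [3, 7]
PUSH 3  : [3, 7, 3]
STORE 0 : [3, 7]
DUP     : [3, 7, 7]
MOD     : [3, 0]
POP     : [3]
NEG     : [-3]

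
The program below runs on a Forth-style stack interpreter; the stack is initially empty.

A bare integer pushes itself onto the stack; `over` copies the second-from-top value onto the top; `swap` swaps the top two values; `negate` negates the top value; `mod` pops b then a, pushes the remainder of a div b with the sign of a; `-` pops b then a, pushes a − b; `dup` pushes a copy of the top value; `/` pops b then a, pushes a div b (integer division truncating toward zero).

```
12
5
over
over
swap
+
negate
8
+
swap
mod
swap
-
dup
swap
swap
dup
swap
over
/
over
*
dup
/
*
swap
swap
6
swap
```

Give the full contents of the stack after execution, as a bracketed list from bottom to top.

[-16, 6, -16]

12     : 12
5      : 12 5
over   : 12 5 12
over   : 12 5 12 5
swap   : 12 5 5 12
+      : 12 5 17
negate : 12 5 -17
8      : 12 5 -17 8
+      : 12 5 -9
swap   : 12 -9 5
mod    : 12 -4
swap   : -4 12
-      : -16
dup    : -16 -16
swap   : -16 -16
swap   : -16 -16
dup    : -16 -16 -16
swap   : -16 -16 -16
over   : -16 -16 -16 -16
/      : -16 -16 1
over   : -16 -16 1 -16
*      : -16 -16 -16
dup    : -16 -16 -16 -16
/      : -16 -16 1
*      : -16 -16
swap   : -16 -16
swap   : -16 -16
6      : -16 -16 6
swap   : -16 6 -16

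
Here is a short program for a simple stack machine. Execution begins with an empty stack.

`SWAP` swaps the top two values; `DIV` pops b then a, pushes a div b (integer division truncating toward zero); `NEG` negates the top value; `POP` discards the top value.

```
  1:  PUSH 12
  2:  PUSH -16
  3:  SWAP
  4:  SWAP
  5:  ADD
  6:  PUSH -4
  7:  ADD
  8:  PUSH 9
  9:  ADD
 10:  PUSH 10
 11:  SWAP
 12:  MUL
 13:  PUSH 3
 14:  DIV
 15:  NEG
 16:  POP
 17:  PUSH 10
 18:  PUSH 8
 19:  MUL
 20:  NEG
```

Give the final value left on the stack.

-80

PUSH 12  : [12]
PUSH -16 : [12, -16]
SWAP     : [-16, 12]
SWAP     : [12, -16]
ADD      : [-4]
PUSH -4  : [-4, -4]
ADD      : [-8]
PUSH 9   : [-8, 9]
ADD      : [1]
PUSH 10  : [1, 10]
SWAP     : [10, 1]
MUL      : [10]
PUSH 3   : [10, 3]
DIV      : [3]
NEG      : [-3]
POP      : []
PUSH 10  : [10]
PUSH 8   : [10, 8]
MUL      : [80]
NEG      : [-80]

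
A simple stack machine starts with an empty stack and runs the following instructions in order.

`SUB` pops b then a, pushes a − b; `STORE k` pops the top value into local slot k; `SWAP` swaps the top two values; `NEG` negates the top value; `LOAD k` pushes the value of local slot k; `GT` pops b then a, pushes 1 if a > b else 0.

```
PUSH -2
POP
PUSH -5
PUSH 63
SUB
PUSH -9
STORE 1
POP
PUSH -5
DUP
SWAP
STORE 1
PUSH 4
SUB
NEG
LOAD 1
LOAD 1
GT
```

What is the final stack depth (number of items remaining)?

PUSH -2  -2
POP      (empty)
PUSH -5  -5
PUSH 63  -5 63
SUB      -68
PUSH -9  -68 -9
STORE 1  -68
POP      (empty)
PUSH -5  -5
DUP      -5 -5
SWAP     -5 -5
STORE 1  -5
PUSH 4   -5 4
SUB      -9
NEG      9
LOAD 1   9 -5
LOAD 1   9 -5 -5
GT       9 0

2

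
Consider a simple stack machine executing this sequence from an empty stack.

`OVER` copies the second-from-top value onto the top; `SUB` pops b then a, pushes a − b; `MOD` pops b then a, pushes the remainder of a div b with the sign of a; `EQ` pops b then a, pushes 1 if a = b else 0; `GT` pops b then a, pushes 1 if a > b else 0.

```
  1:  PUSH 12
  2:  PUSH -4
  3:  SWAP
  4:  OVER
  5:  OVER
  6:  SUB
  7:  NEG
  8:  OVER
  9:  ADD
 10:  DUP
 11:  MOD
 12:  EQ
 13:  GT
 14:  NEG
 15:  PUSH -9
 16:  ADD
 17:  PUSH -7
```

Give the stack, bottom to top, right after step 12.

PUSH 12  [12]
PUSH -4  [12, -4]
SWAP     [-4, 12]
OVER     [-4, 12, -4]
OVER     [-4, 12, -4, 12]
SUB      [-4, 12, -16]
NEG      [-4, 12, 16]
OVER     [-4, 12, 16, 12]
ADD      [-4, 12, 28]
DUP      [-4, 12, 28, 28]
MOD      [-4, 12, 0]
EQ       [-4, 0]

[-4, 0]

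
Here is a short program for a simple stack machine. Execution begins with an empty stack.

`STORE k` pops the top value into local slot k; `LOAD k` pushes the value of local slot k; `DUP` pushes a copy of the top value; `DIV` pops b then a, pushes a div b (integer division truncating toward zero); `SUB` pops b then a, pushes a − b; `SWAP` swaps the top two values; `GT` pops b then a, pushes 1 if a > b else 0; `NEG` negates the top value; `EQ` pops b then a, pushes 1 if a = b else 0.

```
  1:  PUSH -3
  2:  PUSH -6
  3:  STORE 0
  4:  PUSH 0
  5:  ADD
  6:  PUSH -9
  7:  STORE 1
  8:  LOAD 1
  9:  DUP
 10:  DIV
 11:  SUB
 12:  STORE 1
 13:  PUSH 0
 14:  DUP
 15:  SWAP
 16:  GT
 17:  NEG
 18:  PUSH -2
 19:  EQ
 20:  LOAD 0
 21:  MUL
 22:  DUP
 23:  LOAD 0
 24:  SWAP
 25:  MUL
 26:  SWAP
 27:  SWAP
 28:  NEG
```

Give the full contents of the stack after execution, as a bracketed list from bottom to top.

[0, 0]

PUSH -3 → [-3]
PUSH -6 → [-3, -6]
STORE 0 → [-3]
PUSH 0  → [-3, 0]
ADD     → [-3]
PUSH -9 → [-3, -9]
STORE 1 → [-3]
LOAD 1  → [-3, -9]
DUP     → [-3, -9, -9]
DIV     → [-3, 1]
SUB     → [-4]
STORE 1 → []
PUSH 0  → [0]
DUP     → [0, 0]
SWAP    → [0, 0]
GT      → [0]
NEG     → [0]
PUSH -2 → [0, -2]
EQ      → [0]
LOAD 0  → [0, -6]
MUL     → [0]
DUP     → [0, 0]
LOAD 0  → [0, 0, -6]
SWAP    → [0, -6, 0]
MUL     → [0, 0]
SWAP    → [0, 0]
SWAP    → [0, 0]
NEG     → [0, 0]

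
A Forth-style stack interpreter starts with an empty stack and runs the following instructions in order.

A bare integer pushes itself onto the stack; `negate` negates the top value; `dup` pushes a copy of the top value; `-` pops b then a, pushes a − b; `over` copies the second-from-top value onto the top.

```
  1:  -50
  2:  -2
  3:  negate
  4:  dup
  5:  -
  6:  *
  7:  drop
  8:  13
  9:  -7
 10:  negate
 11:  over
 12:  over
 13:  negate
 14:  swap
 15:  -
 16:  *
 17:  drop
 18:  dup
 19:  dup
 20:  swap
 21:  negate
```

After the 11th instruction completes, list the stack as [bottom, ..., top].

[13, 7, 13]

-50    : -50
-2     : -50 -2
negate : -50 2
dup    : -50 2 2
-      : -50 0
*      : 0
drop   : (empty)
13     : 13
-7     : 13 -7
negate : 13 7
over   : 13 7 13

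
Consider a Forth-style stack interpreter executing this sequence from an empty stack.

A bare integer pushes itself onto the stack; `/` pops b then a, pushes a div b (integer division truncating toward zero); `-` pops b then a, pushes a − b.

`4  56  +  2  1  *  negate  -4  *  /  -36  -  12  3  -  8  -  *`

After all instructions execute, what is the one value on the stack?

4      : 4
56     : 4 56
+      : 60
2      : 60 2
1      : 60 2 1
*      : 60 2
negate : 60 -2
-4     : 60 -2 -4
*      : 60 8
/      : 7
-36    : 7 -36
-      : 43
12     : 43 12
3      : 43 12 3
-      : 43 9
8      : 43 9 8
-      : 43 1
*      : 43

43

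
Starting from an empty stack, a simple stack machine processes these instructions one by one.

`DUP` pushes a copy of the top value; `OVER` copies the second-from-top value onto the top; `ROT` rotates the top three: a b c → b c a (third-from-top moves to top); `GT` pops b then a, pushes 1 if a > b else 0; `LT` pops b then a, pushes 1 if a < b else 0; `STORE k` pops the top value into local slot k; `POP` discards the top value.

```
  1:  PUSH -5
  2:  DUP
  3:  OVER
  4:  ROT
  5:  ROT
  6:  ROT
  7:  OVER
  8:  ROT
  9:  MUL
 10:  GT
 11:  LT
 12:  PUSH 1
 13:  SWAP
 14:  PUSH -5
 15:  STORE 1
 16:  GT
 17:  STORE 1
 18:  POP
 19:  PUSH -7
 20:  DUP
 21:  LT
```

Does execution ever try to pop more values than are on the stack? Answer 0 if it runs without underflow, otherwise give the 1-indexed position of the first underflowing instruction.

PUSH -5 → [-5]
DUP     → [-5, -5]
OVER    → [-5, -5, -5]
ROT     → [-5, -5, -5]
ROT     → [-5, -5, -5]
ROT     → [-5, -5, -5]
OVER    → [-5, -5, -5, -5]
ROT     → [-5, -5, -5, -5]
MUL     → [-5, -5, 25]
GT      → [-5, 0]
LT      → [1]
PUSH 1  → [1, 1]
SWAP    → [1, 1]
PUSH -5 → [1, 1, -5]
STORE 1 → [1, 1]
GT      → [0]
STORE 1 → []
POP  — needs 1 operand, stack has 0 → underflow

18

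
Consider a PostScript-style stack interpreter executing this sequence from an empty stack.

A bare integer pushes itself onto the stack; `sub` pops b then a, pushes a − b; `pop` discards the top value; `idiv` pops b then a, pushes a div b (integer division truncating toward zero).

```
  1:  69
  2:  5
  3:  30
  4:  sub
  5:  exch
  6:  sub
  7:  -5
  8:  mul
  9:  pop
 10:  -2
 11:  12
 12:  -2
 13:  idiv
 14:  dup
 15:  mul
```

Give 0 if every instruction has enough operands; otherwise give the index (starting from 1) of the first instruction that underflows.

0

69   : [69]
5    : [69, 5]
30   : [69, 5, 30]
sub  : [69, -25]
exch : [-25, 69]
sub  : [-94]
-5   : [-94, -5]
mul  : [470]
pop  : []
-2   : [-2]
12   : [-2, 12]
-2   : [-2, 12, -2]
idiv : [-2, -6]
dup  : [-2, -6, -6]
mul  : [-2, 36]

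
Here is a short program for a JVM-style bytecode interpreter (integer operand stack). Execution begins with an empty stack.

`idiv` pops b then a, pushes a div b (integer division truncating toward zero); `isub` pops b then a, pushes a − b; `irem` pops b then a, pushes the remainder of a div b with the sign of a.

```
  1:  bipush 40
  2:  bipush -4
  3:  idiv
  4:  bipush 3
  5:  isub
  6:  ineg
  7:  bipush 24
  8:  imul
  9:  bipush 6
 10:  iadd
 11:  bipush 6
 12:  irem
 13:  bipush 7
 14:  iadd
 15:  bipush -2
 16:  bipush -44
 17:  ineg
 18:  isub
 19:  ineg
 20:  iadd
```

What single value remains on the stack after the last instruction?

53

bipush 40   [40]
bipush -4   [40, -4]
idiv        [-10]
bipush 3    [-10, 3]
isub        [-13]
ineg        [13]
bipush 24   [13, 24]
imul        [312]
bipush 6    [312, 6]
iadd        [318]
bipush 6    [318, 6]
irem        [0]
bipush 7    [0, 7]
iadd        [7]
bipush -2   [7, -2]
bipush -44  [7, -2, -44]
ineg        [7, -2, 44]
isub        [7, -46]
ineg        [7, 46]
iadd        [53]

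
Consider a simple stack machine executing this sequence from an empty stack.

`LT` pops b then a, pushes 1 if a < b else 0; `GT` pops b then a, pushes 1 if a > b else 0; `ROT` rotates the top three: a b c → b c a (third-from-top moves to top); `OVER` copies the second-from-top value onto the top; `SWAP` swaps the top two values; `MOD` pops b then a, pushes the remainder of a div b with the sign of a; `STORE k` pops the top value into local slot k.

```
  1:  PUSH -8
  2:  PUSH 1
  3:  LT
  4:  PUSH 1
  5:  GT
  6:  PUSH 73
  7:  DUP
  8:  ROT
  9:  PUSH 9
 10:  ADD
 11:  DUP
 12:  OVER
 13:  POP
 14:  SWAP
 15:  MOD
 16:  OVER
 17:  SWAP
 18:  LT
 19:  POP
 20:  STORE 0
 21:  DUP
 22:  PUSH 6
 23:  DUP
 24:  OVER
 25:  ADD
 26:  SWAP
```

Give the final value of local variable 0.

PUSH -8 : [-8]
PUSH 1  : [-8, 1]
LT      : [1]
PUSH 1  : [1, 1]
GT      : [0]
PUSH 73 : [0, 73]
DUP     : [0, 73, 73]
ROT     : [73, 73, 0]
PUSH 9  : [73, 73, 0, 9]
ADD     : [73, 73, 9]
DUP     : [73, 73, 9, 9]
OVER    : [73, 73, 9, 9, 9]
POP     : [73, 73, 9, 9]
SWAP    : [73, 73, 9, 9]
MOD     : [73, 73, 0]
OVER    : [73, 73, 0, 73]
SWAP    : [73, 73, 73, 0]
LT      : [73, 73, 0]
POP     : [73, 73]
STORE 0 : [73]
DUP     : [73, 73]
PUSH 6  : [73, 73, 6]
DUP     : [73, 73, 6, 6]
OVER    : [73, 73, 6, 6, 6]
ADD     : [73, 73, 6, 12]
SWAP    : [73, 73, 12, 6]

73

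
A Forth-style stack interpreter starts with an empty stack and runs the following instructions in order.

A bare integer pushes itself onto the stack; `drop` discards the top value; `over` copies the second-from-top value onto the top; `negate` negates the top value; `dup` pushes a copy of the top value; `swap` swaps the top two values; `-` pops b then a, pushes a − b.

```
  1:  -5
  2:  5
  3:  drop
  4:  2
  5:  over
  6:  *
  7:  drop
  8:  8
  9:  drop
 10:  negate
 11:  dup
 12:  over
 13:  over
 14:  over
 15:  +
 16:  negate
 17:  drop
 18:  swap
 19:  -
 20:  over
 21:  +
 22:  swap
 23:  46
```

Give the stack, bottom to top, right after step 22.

-5     -> -5
5      -> -5 5
drop   -> -5
2      -> -5 2
over   -> -5 2 -5
*      -> -5 -10
drop   -> -5
8      -> -5 8
drop   -> -5
negate -> 5
dup    -> 5 5
over   -> 5 5 5
over   -> 5 5 5 5
over   -> 5 5 5 5 5
+      -> 5 5 5 10
negate -> 5 5 5 -10
drop   -> 5 5 5
swap   -> 5 5 5
-      -> 5 0
over   -> 5 0 5
+      -> 5 5
swap   -> 5 5

[5, 5]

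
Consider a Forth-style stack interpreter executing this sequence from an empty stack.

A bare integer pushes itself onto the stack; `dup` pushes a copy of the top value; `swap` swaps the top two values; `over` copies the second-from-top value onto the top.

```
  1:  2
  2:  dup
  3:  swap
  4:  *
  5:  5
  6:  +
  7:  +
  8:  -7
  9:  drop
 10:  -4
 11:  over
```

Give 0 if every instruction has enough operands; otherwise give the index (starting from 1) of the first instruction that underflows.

7

2    → [2]
dup  → [2, 2]
swap → [2, 2]
*    → [4]
5    → [4, 5]
+    → [9]
+  — needs 2 operands, stack has 1 → underflow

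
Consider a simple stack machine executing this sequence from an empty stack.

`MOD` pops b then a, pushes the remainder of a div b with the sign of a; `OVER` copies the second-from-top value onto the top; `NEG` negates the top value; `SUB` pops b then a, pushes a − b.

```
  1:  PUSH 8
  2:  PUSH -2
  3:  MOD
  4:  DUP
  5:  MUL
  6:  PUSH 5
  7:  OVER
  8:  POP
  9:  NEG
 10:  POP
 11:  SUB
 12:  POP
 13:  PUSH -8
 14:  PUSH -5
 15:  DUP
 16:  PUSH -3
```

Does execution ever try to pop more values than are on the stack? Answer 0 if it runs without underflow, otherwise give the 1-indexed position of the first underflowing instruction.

11

PUSH 8  → 8
PUSH -2 → 8 -2
MOD     → 0
DUP     → 0 0
MUL     → 0
PUSH 5  → 0 5
OVER    → 0 5 0
POP     → 0 5
NEG     → 0 -5
POP     → 0
SUB  — needs 2 operands, stack has 1 → underflow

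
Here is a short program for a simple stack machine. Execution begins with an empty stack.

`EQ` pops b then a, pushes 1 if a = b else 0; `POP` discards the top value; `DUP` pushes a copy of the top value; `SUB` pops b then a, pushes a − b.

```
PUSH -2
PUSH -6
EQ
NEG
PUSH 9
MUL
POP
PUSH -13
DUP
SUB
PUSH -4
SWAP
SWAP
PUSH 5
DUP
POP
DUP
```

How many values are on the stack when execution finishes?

PUSH -2   -2
PUSH -6   -2 -6
EQ        0
NEG       0
PUSH 9    0 9
MUL       0
POP       (empty)
PUSH -13  -13
DUP       -13 -13
SUB       0
PUSH -4   0 -4
SWAP      -4 0
SWAP      0 -4
PUSH 5    0 -4 5
DUP       0 -4 5 5
POP       0 -4 5
DUP       0 -4 5 5

4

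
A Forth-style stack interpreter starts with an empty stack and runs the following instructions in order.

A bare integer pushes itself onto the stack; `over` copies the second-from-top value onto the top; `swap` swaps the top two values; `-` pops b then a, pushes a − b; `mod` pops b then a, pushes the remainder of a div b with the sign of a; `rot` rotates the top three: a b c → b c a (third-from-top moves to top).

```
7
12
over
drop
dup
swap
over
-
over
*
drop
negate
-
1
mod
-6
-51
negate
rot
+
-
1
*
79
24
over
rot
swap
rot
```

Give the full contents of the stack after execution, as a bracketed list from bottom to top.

7      : 7
12     : 7 12
over   : 7 12 7
drop   : 7 12
dup    : 7 12 12
swap   : 7 12 12
over   : 7 12 12 12
-      : 7 12 0
over   : 7 12 0 12
*      : 7 12 0
drop   : 7 12
negate : 7 -12
-      : 19
1      : 19 1
mod    : 0
-6     : 0 -6
-51    : 0 -6 -51
negate : 0 -6 51
rot    : -6 51 0
+      : -6 51
-      : -57
1      : -57 1
*      : -57
79     : -57 79
24     : -57 79 24
over   : -57 79 24 79
rot    : -57 24 79 79
swap   : -57 24 79 79
rot    : -57 79 79 24

[-57, 79, 79, 24]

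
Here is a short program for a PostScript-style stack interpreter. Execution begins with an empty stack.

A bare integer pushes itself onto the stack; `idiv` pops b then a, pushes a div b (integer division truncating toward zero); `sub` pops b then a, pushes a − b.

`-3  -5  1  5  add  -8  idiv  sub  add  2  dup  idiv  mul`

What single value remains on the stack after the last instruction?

-3   → -3
-5   → -3 -5
1    → -3 -5 1
5    → -3 -5 1 5
add  → -3 -5 6
-8   → -3 -5 6 -8
idiv → -3 -5 0
sub  → -3 -5
add  → -8
2    → -8 2
dup  → -8 2 2
idiv → -8 1
mul  → -8

-8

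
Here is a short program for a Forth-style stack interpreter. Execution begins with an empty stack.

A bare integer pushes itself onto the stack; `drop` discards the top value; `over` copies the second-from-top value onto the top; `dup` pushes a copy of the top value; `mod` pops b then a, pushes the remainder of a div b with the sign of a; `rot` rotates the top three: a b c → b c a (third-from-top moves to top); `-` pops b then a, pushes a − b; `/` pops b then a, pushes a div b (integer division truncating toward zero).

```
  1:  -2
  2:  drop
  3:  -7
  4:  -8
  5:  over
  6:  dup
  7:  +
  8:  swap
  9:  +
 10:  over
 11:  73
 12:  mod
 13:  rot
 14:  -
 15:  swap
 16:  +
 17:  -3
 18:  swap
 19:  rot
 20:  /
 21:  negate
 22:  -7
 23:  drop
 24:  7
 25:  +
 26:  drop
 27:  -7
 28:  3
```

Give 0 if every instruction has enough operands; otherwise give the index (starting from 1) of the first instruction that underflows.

19

-2   : [-2]
drop : []
-7   : [-7]
-8   : [-7, -8]
over : [-7, -8, -7]
dup  : [-7, -8, -7, -7]
+    : [-7, -8, -14]
swap : [-7, -14, -8]
+    : [-7, -22]
over : [-7, -22, -7]
73   : [-7, -22, -7, 73]
mod  : [-7, -22, -7]
rot  : [-22, -7, -7]
-    : [-22, 0]
swap : [0, -22]
+    : [-22]
-3   : [-22, -3]
swap : [-3, -22]
rot  — needs 3 operands, stack has 2 → underflow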